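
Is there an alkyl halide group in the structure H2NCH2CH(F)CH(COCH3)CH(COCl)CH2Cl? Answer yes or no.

yes

–NH2 on an sp³ carbon with no adjacent C=O → amine.
halogen on an sp³ carbon → alkyl halide.
pendant –COCH3: carbonyl C bonded to two carbons → ketone.
pendant –C(=O)X: carbonyl C bonded to C and halogen → acyl halide.
halogen on an sp³ carbon → alkyl halide.
The CH(F) segment supplies the alkyl halide: halogen on an sp³ carbon → alkyl halide.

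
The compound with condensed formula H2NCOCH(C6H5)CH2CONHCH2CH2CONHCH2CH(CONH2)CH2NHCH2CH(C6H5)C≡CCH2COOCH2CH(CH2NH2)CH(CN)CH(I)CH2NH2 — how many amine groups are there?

3

–C(=O)NH2: carbonyl C bonded to C and to N → amide (the N is not a separate amine).
pendant –C6H5: benzene ring → arene.
–C(=O)–N– linkage → amide (the N is not an amine).
–C(=O)–N– linkage → amide (the N is not an amine).
pendant –CONH2: carbonyl C bonded to C and N → amide.
C–N–C with sp³ carbons and no adjacent C=O → amine (secondary).
pendant –C6H5: benzene ring → arene.
C≡C triple bond → alkyne.
–C(=O)–O–C with C on the carbonyl side → ester.
pendant –CH2NH2: N on sp³ C, no adjacent C=O → amine.
pendant –C≡N: nitrile.
halogen on an sp³ carbon → alkyl halide.
–NH2 on an sp³ carbon with no adjacent C=O → amine.
Amine appears at: CH2NHCH2, CH(CH2NH2), CH2NH2 → 3.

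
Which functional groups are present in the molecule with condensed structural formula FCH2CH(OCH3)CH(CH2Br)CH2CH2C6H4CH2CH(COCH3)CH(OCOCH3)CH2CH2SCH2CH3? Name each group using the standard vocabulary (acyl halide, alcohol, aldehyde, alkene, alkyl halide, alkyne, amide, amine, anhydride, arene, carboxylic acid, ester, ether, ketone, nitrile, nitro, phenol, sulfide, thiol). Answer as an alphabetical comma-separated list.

Taking each segment in turn:
  FCH2: halogen on an sp³ carbon → alkyl halide.
  CH(OCH3): pendant –OCH3: C–O–C with sp³ C, no adjacent C=O → ether.
  CH(CH2Br): pendant –CH2X: halogen on sp³ carbon → alkyl halide.
  C6H4: para-disubstituted benzene ring → arene.
  CH(COCH3): pendant –COCH3: carbonyl C bonded to two carbons → ketone.
  CH(OCOCH3): pendant –OC(=O)CH3: an acyloxy group → ester.
  CH2SCH2: C–S–C linkage → sulfide (thioether).

alkyl halide, arene, ester, ether, ketone, sulfide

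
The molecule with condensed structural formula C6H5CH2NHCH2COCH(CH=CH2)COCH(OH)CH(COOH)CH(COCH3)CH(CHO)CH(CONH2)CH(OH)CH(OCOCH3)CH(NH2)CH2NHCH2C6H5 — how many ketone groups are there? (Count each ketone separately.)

Reading the structure from left to right:
  C6H5: C6H5– phenyl ring → arene.
  CH2NHCH2: C–N–C with sp³ carbons and no adjacent C=O → amine (secondary).
  CO: –C(=O)– with carbon on both sides → ketone.
  CH(CH=CH2): pendant –CH=CH2: C=C double bond → alkene.
  CO: –C(=O)– with carbon on both sides → ketone.
  CH(OH): –OH on an sp³ carbon → alcohol (secondary).
  CH(COOH): pendant –COOH: carbonyl C bonded to C and –OH → carboxylic acid.
  CH(COCH3): pendant –COCH3: carbonyl C bonded to two carbons → ketone.
  CH(CHO): pendant –CHO: carbonyl C bonded to C and H → aldehyde.
  CH(CONH2): pendant –CONH2: carbonyl C bonded to C and N → amide.
  CH(OH): –OH on an sp³ carbon → alcohol (secondary).
  CH(OCOCH3): pendant –OC(=O)CH3: an acyloxy group → ester.
  CH(NH2): –NH2 on an sp³ carbon with no adjacent C=O → amine.
  CH2NHCH2: C–N–C with sp³ carbons and no adjacent C=O → amine (secondary).
  C6H5: –C6H5 phenyl ring → arene.
Ketone appears at: CO, CO, CH(COCH3) → 3.

3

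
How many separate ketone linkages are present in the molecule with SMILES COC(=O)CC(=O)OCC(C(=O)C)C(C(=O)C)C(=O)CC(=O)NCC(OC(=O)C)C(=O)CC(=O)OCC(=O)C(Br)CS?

CH3O–C(=O)–: carbonyl C bonded to C and to –OCH3 → ester (not ketone + ether).
–C(=O)–O–C with C on the carbonyl side → ester.
pendant –COCH3: carbonyl C bonded to two carbons → ketone.
pendant –COCH3: carbonyl C bonded to two carbons → ketone.
–C(=O)– with carbon on both sides → ketone.
–C(=O)–N– linkage → amide (the N is not an amine).
pendant –OC(=O)CH3: an acyloxy group → ester.
–C(=O)– with carbon on both sides → ketone.
–C(=O)–O–C with C on the carbonyl side → ester.
–C(=O)– with carbon on both sides → ketone.
halogen on an sp³ carbon → alkyl halide.
–SH on an sp³ carbon → thiol.
Ketone appears at: CH(COCH3), CH(COCH3), CO, CO, CO → 5.

5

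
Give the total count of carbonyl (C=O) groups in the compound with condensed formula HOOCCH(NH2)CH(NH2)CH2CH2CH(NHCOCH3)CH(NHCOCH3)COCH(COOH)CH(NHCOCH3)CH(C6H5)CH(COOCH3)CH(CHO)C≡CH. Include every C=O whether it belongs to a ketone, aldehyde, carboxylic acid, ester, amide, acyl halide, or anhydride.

8

HOOC: carboxylic acid, 1 C=O (running total 1).
CH(NHCOCH3): amide, 1 C=O (running total 2).
CH(NHCOCH3): amide, 1 C=O (running total 3).
CO: ketone, 1 C=O (running total 4).
CH(COOH): carboxylic acid, 1 C=O (running total 5).
CH(NHCOCH3): amide, 1 C=O (running total 6).
CH(COOCH3): ester, 1 C=O (running total 7).
CH(CHO): aldehyde, 1 C=O (running total 8).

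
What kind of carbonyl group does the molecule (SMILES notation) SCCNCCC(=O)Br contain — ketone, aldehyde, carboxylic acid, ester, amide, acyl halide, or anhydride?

The carbonyl is in the COBr segment: –C(=O)Br: carbonyl C bonded to C and to a halogen → acyl halide (not alkyl halide).

acyl halide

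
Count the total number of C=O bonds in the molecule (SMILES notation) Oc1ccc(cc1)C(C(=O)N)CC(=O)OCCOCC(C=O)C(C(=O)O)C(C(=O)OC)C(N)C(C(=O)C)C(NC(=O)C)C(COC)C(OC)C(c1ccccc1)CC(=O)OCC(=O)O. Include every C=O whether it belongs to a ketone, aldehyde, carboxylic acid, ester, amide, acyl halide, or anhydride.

CH(CONH2): amide, 1 C=O (running total 1).
CH2COOCH2: ester, 1 C=O (running total 2).
CH(CHO): aldehyde, 1 C=O (running total 3).
CH(COOH): carboxylic acid, 1 C=O (running total 4).
CH(COOCH3): ester, 1 C=O (running total 5).
CH(COCH3): ketone, 1 C=O (running total 6).
CH(NHCOCH3): amide, 1 C=O (running total 7).
CH2COOCH2: ester, 1 C=O (running total 8).
COOH: carboxylic acid, 1 C=O (running total 9).

9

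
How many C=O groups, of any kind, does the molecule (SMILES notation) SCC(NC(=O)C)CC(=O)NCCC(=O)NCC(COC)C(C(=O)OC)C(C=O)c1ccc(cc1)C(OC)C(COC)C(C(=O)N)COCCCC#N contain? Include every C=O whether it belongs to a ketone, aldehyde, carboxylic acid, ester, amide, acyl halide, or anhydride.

CH(NHCOCH3): amide, 1 C=O (running total 1).
CH2CONHCH2: amide, 1 C=O (running total 2).
CH2CONHCH2: amide, 1 C=O (running total 3).
CH(COOCH3): ester, 1 C=O (running total 4).
CH(CHO): aldehyde, 1 C=O (running total 5).
CH(CONH2): amide, 1 C=O (running total 6).

6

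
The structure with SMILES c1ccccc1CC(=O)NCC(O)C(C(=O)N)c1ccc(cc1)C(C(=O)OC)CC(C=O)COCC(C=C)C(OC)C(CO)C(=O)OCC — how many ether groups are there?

Working along the chain:
  C6H5: C6H5– phenyl ring → arene.
  CH2CONHCH2: –C(=O)–N– linkage → amide (the N is not an amine).
  CH(OH): –OH on an sp³ carbon → alcohol (secondary).
  CH(CONH2): pendant –CONH2: carbonyl C bonded to C and N → amide.
  C6H4: para-disubstituted benzene ring → arene.
  CH(COOCH3): pendant –COOCH3: carbonyl C bonded to C and –OCH3 → ester.
  CH(CHO): pendant –CHO: carbonyl C bonded to C and H → aldehyde.
  CH2OCH2: C–O–C with sp³ carbons on both sides and no adjacent C=O → ether.
  CH(CH=CH2): pendant –CH=CH2: C=C double bond → alkene.
  CH(OCH3): pendant –OCH3: C–O–C with sp³ C, no adjacent C=O → ether.
  CH(CH2OH): pendant –CH2OH on an sp³ backbone C → alcohol.
  COOCH2CH3: –C(=O)OCH2CH3: carbonyl C bonded to C and to –OEt → ester.
Ether appears at: CH2OCH2, CH(OCH3) → 2.

2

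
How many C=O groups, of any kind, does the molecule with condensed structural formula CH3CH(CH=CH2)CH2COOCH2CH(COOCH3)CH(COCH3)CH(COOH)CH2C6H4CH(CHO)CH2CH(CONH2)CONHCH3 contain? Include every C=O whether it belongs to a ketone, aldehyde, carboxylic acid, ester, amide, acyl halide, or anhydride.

CH2COOCH2: ester, 1 C=O (running total 1).
CH(COOCH3): ester, 1 C=O (running total 2).
CH(COCH3): ketone, 1 C=O (running total 3).
CH(COOH): carboxylic acid, 1 C=O (running total 4).
CH(CHO): aldehyde, 1 C=O (running total 5).
CH(CONH2): amide, 1 C=O (running total 6).
CONHCH3: amide, 1 C=O (running total 7).

7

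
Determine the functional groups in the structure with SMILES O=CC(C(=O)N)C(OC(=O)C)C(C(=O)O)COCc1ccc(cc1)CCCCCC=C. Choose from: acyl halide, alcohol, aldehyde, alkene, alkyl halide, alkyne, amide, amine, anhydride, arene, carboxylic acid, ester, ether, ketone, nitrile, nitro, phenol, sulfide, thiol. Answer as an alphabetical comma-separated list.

Taking each segment in turn:
  OHC: terminal –CHO: carbonyl C bonded to H and C → aldehyde.
  CH(CONH2): pendant –CONH2: carbonyl C bonded to C and N → amide.
  CH(OCOCH3): pendant –OC(=O)CH3: an acyloxy group → ester.
  CH(COOH): pendant –COOH: carbonyl C bonded to C and –OH → carboxylic acid.
  CH2OCH2: C–O–C with sp³ carbons on both sides and no adjacent C=O → ether.
  C6H4: para-disubstituted benzene ring → arene.
  CH=CH2: C=C double bond → alkene.

aldehyde, alkene, amide, arene, carboxylic acid, ester, ether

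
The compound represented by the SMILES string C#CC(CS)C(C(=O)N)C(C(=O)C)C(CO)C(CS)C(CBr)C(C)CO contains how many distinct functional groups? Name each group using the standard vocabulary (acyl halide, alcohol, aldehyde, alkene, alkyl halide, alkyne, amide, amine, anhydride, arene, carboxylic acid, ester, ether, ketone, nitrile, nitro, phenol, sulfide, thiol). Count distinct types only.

6

C≡C triple bond → alkyne.
pendant –CH2SH → thiol.
pendant –CONH2: carbonyl C bonded to C and N → amide.
pendant –COCH3: carbonyl C bonded to two carbons → ketone.
pendant –CH2OH on an sp³ backbone C → alcohol.
pendant –CH2SH → thiol.
pendant –CH2X: halogen on sp³ carbon → alkyl halide.
–OH on an sp³ carbon → alcohol.
Distinct types present: alcohol, alkyl halide, alkyne, amide, ketone, thiol.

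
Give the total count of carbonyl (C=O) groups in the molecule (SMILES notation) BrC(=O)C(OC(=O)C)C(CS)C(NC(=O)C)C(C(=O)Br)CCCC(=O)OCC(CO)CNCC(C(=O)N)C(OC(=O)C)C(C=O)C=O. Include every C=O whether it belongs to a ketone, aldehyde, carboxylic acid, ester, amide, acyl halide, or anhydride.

BrCO: acyl halide, 1 C=O (running total 1).
CH(OCOCH3): ester, 1 C=O (running total 2).
CH(NHCOCH3): amide, 1 C=O (running total 3).
CH(COBr): acyl halide, 1 C=O (running total 4).
CH2COOCH2: ester, 1 C=O (running total 5).
CH(CONH2): amide, 1 C=O (running total 6).
CH(OCOCH3): ester, 1 C=O (running total 7).
CH(CHO): aldehyde, 1 C=O (running total 8).
CHO: aldehyde, 1 C=O (running total 9).

9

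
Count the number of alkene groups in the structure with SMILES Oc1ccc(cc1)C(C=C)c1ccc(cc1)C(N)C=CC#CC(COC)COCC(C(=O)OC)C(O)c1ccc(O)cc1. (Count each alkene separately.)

–OH attached directly to an aromatic ring → phenol (not alcohol); the ring itself is an arene.
pendant –CH=CH2: C=C double bond → alkene.
para-disubstituted benzene ring → arene.
–NH2 on an sp³ carbon with no adjacent C=O → amine.
C=C double bond → alkene.
C≡C triple bond → alkyne.
pendant –CH2OCH3: C–O–C linkage → ether.
C–O–C with sp³ carbons on both sides and no adjacent C=O → ether.
pendant –COOCH3: carbonyl C bonded to C and –OCH3 → ester.
–OH on an sp³ carbon → alcohol (secondary).
–OH attached directly to an aromatic ring → phenol (not alcohol); the ring itself is an arene.
Alkene appears at: CH(CH=CH2), CH=CH → 2.

2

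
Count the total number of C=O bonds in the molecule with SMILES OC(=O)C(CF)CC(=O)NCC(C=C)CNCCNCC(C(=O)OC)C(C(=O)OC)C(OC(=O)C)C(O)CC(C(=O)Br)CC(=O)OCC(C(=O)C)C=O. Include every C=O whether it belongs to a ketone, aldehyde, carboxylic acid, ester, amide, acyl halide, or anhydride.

9

HOOC: carboxylic acid, 1 C=O (running total 1).
CH2CONHCH2: amide, 1 C=O (running total 2).
CH(COOCH3): ester, 1 C=O (running total 3).
CH(COOCH3): ester, 1 C=O (running total 4).
CH(OCOCH3): ester, 1 C=O (running total 5).
CH(COBr): acyl halide, 1 C=O (running total 6).
CH2COOCH2: ester, 1 C=O (running total 7).
CH(COCH3): ketone, 1 C=O (running total 8).
CHO: aldehyde, 1 C=O (running total 9).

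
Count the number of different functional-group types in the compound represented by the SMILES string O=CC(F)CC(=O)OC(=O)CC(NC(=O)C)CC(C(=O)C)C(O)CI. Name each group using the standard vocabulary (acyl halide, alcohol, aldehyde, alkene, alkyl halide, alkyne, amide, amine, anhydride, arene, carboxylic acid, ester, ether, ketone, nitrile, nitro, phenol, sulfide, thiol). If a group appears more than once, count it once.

6

Taking each segment in turn:
  OHC: terminal –CHO: carbonyl C bonded to H and C → aldehyde.
  CH(F): halogen on an sp³ carbon → alkyl halide.
  CH2CO-O-COCH2: two acyl groups sharing one oxygen, –C(=O)–O–C(=O)– → anhydride.
  CH(NHCOCH3): pendant –NHC(=O)CH3: N bonded to a carbonyl → amide (not amine).
  CH(COCH3): pendant –COCH3: carbonyl C bonded to two carbons → ketone.
  CH(OH): –OH on an sp³ carbon → alcohol (secondary).
  CH2I: halogen on an sp³ carbon → alkyl halide.
Distinct types present: alcohol, aldehyde, alkyl halide, amide, anhydride, ketone.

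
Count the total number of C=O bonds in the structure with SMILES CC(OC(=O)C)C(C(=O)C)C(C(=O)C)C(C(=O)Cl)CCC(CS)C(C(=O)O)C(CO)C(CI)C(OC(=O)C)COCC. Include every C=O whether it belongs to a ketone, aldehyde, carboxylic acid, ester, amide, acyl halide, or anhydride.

6

CH(OCOCH3): ester, 1 C=O (running total 1).
CH(COCH3): ketone, 1 C=O (running total 2).
CH(COCH3): ketone, 1 C=O (running total 3).
CH(COCl): acyl halide, 1 C=O (running total 4).
CH(COOH): carboxylic acid, 1 C=O (running total 5).
CH(OCOCH3): ester, 1 C=O (running total 6).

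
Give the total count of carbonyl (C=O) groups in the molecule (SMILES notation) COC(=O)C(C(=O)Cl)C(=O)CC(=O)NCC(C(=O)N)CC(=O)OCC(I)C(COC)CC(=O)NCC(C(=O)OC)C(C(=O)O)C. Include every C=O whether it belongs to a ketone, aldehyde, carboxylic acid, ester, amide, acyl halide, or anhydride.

CH3OOC: ester, 1 C=O (running total 1).
CH(COCl): acyl halide, 1 C=O (running total 2).
CO: ketone, 1 C=O (running total 3).
CH2CONHCH2: amide, 1 C=O (running total 4).
CH(CONH2): amide, 1 C=O (running total 5).
CH2COOCH2: ester, 1 C=O (running total 6).
CH2CONHCH2: amide, 1 C=O (running total 7).
CH(COOCH3): ester, 1 C=O (running total 8).
CH(COOH): carboxylic acid, 1 C=O (running total 9).

9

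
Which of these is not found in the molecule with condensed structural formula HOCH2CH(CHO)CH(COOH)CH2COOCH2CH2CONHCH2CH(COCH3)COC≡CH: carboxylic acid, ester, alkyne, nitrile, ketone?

nitrile

carboxylic acid: present (CH(COOH) — pendant –COOH: carbonyl C bonded to C and –OH → carboxylic acid).
alkyne: present (C≡CH — C≡C triple bond → alkyne).
ester: present (CH2COOCH2 — –C(=O)–O–C with C on the carbonyl side → ester).
ketone: present (CH(COCH3) — pendant –COCH3: carbonyl C bonded to two carbons → ketone).
nitrile: absent. In C≡CH, the triple bond is C≡C, not C≡N.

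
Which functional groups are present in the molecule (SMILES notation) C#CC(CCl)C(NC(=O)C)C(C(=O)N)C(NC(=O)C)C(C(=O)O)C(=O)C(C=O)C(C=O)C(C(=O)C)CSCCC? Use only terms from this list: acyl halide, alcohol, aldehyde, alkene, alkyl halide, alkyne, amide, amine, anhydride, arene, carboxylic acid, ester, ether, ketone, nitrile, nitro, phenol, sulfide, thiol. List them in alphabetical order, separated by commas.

Reading the structure from left to right:
  HC≡C: C≡C triple bond → alkyne.
  CH(CH2Cl): pendant –CH2X: halogen on sp³ carbon → alkyl halide.
  CH(NHCOCH3): pendant –NHC(=O)CH3: N bonded to a carbonyl → amide (not amine).
  CH(CONH2): pendant –CONH2: carbonyl C bonded to C and N → amide.
  CH(NHCOCH3): pendant –NHC(=O)CH3: N bonded to a carbonyl → amide (not amine).
  CH(COOH): pendant –COOH: carbonyl C bonded to C and –OH → carboxylic acid.
  CO: –C(=O)– with carbon on both sides → ketone.
  CH(CHO): pendant –CHO: carbonyl C bonded to C and H → aldehyde.
  CH(CHO): pendant –CHO: carbonyl C bonded to C and H → aldehyde.
  CH(COCH3): pendant –COCH3: carbonyl C bonded to two carbons → ketone.
  CH2SCH2: C–S–C linkage → sulfide (thioether).

aldehyde, alkyl halide, alkyne, amide, carboxylic acid, ketone, sulfide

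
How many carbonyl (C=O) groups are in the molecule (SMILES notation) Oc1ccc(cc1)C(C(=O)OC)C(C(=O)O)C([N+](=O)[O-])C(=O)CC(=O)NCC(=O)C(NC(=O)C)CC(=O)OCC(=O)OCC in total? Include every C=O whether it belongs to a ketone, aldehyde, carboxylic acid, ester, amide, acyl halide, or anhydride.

CH(COOCH3): ester, 1 C=O (running total 1).
CH(COOH): carboxylic acid, 1 C=O (running total 2).
CO: ketone, 1 C=O (running total 3).
CH2CONHCH2: amide, 1 C=O (running total 4).
CO: ketone, 1 C=O (running total 5).
CH(NHCOCH3): amide, 1 C=O (running total 6).
CH2COOCH2: ester, 1 C=O (running total 7).
COOCH2CH3: ester, 1 C=O (running total 8).

8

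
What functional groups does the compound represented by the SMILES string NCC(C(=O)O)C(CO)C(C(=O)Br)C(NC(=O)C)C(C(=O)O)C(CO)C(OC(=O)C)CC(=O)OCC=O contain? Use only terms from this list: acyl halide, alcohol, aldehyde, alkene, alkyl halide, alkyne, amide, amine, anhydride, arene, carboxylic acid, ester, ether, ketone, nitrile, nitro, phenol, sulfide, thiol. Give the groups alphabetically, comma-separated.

acyl halide, alcohol, aldehyde, amide, amine, carboxylic acid, ester

–NH2 on an sp³ carbon with no adjacent C=O → amine.
pendant –COOH: carbonyl C bonded to C and –OH → carboxylic acid.
pendant –CH2OH on an sp³ backbone C → alcohol.
pendant –C(=O)X: carbonyl C bonded to C and halogen → acyl halide.
pendant –NHC(=O)CH3: N bonded to a carbonyl → amide (not amine).
pendant –COOH: carbonyl C bonded to C and –OH → carboxylic acid.
pendant –CH2OH on an sp³ backbone C → alcohol.
pendant –OC(=O)CH3: an acyloxy group → ester.
–C(=O)–O–C with C on the carbonyl side → ester.
terminal –CHO: carbonyl C bonded to H and C → aldehyde.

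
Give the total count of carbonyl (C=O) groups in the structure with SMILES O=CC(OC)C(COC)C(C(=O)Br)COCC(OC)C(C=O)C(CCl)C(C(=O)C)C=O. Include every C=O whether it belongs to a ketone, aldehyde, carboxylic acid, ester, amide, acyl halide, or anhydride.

5

OHC: aldehyde, 1 C=O (running total 1).
CH(COBr): acyl halide, 1 C=O (running total 2).
CH(CHO): aldehyde, 1 C=O (running total 3).
CH(COCH3): ketone, 1 C=O (running total 4).
CHO: aldehyde, 1 C=O (running total 5).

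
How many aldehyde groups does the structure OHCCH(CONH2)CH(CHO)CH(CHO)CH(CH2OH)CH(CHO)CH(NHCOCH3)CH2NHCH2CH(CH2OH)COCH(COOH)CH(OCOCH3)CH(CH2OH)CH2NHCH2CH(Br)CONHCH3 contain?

4

Taking each segment in turn:
  OHC: terminal –CHO: carbonyl C bonded to H and C → aldehyde.
  CH(CONH2): pendant –CONH2: carbonyl C bonded to C and N → amide.
  CH(CHO): pendant –CHO: carbonyl C bonded to C and H → aldehyde.
  CH(CHO): pendant –CHO: carbonyl C bonded to C and H → aldehyde.
  CH(CH2OH): pendant –CH2OH on an sp³ backbone C → alcohol.
  CH(CHO): pendant –CHO: carbonyl C bonded to C and H → aldehyde.
  CH(NHCOCH3): pendant –NHC(=O)CH3: N bonded to a carbonyl → amide (not amine).
  CH2NHCH2: C–N–C with sp³ carbons and no adjacent C=O → amine (secondary).
  CH(CH2OH): pendant –CH2OH on an sp³ backbone C → alcohol.
  CO: –C(=O)– with carbon on both sides → ketone.
  CH(COOH): pendant –COOH: carbonyl C bonded to C and –OH → carboxylic acid.
  CH(OCOCH3): pendant –OC(=O)CH3: an acyloxy group → ester.
  CH(CH2OH): pendant –CH2OH on an sp³ backbone C → alcohol.
  CH2NHCH2: C–N–C with sp³ carbons and no adjacent C=O → amine (secondary).
  CH(Br): halogen on an sp³ carbon → alkyl halide.
  CONHCH3: –C(=O)NHCH3: carbonyl C bonded to C and to N → amide (the N is not an amine).
Aldehyde appears at: OHC, CH(CHO), CH(CHO), CH(CHO) → 4.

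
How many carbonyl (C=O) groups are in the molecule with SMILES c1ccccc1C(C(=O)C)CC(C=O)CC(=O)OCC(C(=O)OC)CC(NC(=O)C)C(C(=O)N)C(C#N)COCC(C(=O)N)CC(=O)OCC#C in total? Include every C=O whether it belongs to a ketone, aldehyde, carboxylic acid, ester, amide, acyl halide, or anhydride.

CH(COCH3): ketone, 1 C=O (running total 1).
CH(CHO): aldehyde, 1 C=O (running total 2).
CH2COOCH2: ester, 1 C=O (running total 3).
CH(COOCH3): ester, 1 C=O (running total 4).
CH(NHCOCH3): amide, 1 C=O (running total 5).
CH(CONH2): amide, 1 C=O (running total 6).
CH(CONH2): amide, 1 C=O (running total 7).
CH2COOCH2: ester, 1 C=O (running total 8).

8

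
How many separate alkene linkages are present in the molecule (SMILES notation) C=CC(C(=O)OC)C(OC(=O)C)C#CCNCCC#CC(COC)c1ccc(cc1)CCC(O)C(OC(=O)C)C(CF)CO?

1

C=C double bond → alkene.
pendant –COOCH3: carbonyl C bonded to C and –OCH3 → ester.
pendant –OC(=O)CH3: an acyloxy group → ester.
C≡C triple bond → alkyne.
C–N–C with sp³ carbons and no adjacent C=O → amine (secondary).
C≡C triple bond → alkyne.
pendant –CH2OCH3: C–O–C linkage → ether.
para-disubstituted benzene ring → arene.
–OH on an sp³ carbon → alcohol (secondary).
pendant –OC(=O)CH3: an acyloxy group → ester.
pendant –CH2X: halogen on sp³ carbon → alkyl halide.
–OH on an sp³ carbon → alcohol.
Alkene appears at: CH2=CH → 1.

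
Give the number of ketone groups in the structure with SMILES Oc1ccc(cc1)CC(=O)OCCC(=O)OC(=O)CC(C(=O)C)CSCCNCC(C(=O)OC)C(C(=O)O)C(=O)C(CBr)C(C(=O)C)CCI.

3

–OH attached directly to an aromatic ring → phenol (not alcohol); the ring itself is an arene.
–C(=O)–O–C with C on the carbonyl side → ester.
two acyl groups sharing one oxygen, –C(=O)–O–C(=O)– → anhydride.
pendant –COCH3: carbonyl C bonded to two carbons → ketone.
C–S–C linkage → sulfide (thioether).
C–N–C with sp³ carbons and no adjacent C=O → amine (secondary).
pendant –COOCH3: carbonyl C bonded to C and –OCH3 → ester.
pendant –COOH: carbonyl C bonded to C and –OH → carboxylic acid.
–C(=O)– with carbon on both sides → ketone.
pendant –CH2X: halogen on sp³ carbon → alkyl halide.
pendant –COCH3: carbonyl C bonded to two carbons → ketone.
halogen on an sp³ carbon → alkyl halide.
Ketone appears at: CH(COCH3), CO, CH(COCH3) → 3.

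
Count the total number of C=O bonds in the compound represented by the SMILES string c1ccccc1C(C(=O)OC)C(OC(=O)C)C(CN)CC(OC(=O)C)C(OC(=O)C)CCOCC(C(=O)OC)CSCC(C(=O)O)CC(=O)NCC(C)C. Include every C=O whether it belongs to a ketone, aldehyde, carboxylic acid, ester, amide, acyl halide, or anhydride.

7

CH(COOCH3): ester, 1 C=O (running total 1).
CH(OCOCH3): ester, 1 C=O (running total 2).
CH(OCOCH3): ester, 1 C=O (running total 3).
CH(OCOCH3): ester, 1 C=O (running total 4).
CH(COOCH3): ester, 1 C=O (running total 5).
CH(COOH): carboxylic acid, 1 C=O (running total 6).
CH2CONHCH2: amide, 1 C=O (running total 7).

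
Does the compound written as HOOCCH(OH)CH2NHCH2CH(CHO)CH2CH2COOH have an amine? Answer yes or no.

Reading the structure from left to right:
  HOOC: –COOH: carbonyl C bonded to –OH and C → carboxylic acid (the –OH is not a separate alcohol).
  CH(OH): –OH on an sp³ carbon → alcohol (secondary).
  CH2NHCH2: C–N–C with sp³ carbons and no adjacent C=O → amine (secondary).
  CH(CHO): pendant –CHO: carbonyl C bonded to C and H → aldehyde.
  COOH: –COOH: carbonyl C bonded to –OH and C → carboxylic acid (the –OH is not a separate alcohol).
The CH2NHCH2 segment supplies the amine: C–N–C with sp³ carbons and no adjacent C=O → amine (secondary).

yes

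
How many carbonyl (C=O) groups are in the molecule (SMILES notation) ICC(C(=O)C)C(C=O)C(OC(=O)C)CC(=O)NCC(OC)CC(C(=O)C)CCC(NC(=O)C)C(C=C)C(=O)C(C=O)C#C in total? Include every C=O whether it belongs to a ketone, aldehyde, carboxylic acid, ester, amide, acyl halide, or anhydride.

8

CH(COCH3): ketone, 1 C=O (running total 1).
CH(CHO): aldehyde, 1 C=O (running total 2).
CH(OCOCH3): ester, 1 C=O (running total 3).
CH2CONHCH2: amide, 1 C=O (running total 4).
CH(COCH3): ketone, 1 C=O (running total 5).
CH(NHCOCH3): amide, 1 C=O (running total 6).
CO: ketone, 1 C=O (running total 7).
CH(CHO): aldehyde, 1 C=O (running total 8).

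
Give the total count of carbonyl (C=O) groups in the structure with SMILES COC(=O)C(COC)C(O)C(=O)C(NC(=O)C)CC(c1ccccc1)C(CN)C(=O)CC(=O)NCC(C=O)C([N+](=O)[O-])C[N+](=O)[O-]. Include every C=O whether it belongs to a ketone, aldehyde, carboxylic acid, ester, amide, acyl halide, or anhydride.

CH3OOC: ester, 1 C=O (running total 1).
CO: ketone, 1 C=O (running total 2).
CH(NHCOCH3): amide, 1 C=O (running total 3).
CO: ketone, 1 C=O (running total 4).
CH2CONHCH2: amide, 1 C=O (running total 5).
CH(CHO): aldehyde, 1 C=O (running total 6).

6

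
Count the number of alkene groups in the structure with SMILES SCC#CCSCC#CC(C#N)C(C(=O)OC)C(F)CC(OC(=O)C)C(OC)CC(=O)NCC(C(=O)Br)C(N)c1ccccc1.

0

–SH on an sp³ carbon → thiol.
C≡C triple bond → alkyne.
C–S–C linkage → sulfide (thioether).
C≡C triple bond → alkyne.
pendant –C≡N: nitrile.
pendant –COOCH3: carbonyl C bonded to C and –OCH3 → ester.
halogen on an sp³ carbon → alkyl halide.
pendant –OC(=O)CH3: an acyloxy group → ester.
pendant –OCH3: C–O–C with sp³ C, no adjacent C=O → ether.
–C(=O)–N– linkage → amide (the N is not an amine).
pendant –C(=O)X: carbonyl C bonded to C and halogen → acyl halide.
–NH2 on an sp³ carbon with no adjacent C=O → amine.
–C6H5 phenyl ring → arene.
No segment is a alkene: C≡C is alkyne, not alkene; C≡C is alkyne, not alkene; C6H5 is arene, not alkene. → 0.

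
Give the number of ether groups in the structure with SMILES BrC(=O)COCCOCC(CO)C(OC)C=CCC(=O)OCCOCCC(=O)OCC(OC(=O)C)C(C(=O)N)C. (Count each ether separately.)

Taking each segment in turn:
  BrCO: –C(=O)Br: carbonyl C bonded to C and to a halogen → acyl halide (not alkyl halide).
  CH2OCH2: C–O–C with sp³ carbons on both sides and no adjacent C=O → ether.
  CH2OCH2: C–O–C with sp³ carbons on both sides and no adjacent C=O → ether.
  CH(CH2OH): pendant –CH2OH on an sp³ backbone C → alcohol.
  CH(OCH3): pendant –OCH3: C–O–C with sp³ C, no adjacent C=O → ether.
  CH=CH: C=C double bond → alkene.
  CH2COOCH2: –C(=O)–O–C with C on the carbonyl side → ester.
  CH2OCH2: C–O–C with sp³ carbons on both sides and no adjacent C=O → ether.
  CH2COOCH2: –C(=O)–O–C with C on the carbonyl side → ester.
  CH(OCOCH3): pendant –OC(=O)CH3: an acyloxy group → ester.
  CH(CONH2): pendant –CONH2: carbonyl C bonded to C and N → amide.
Ether appears at: CH2OCH2, CH2OCH2, CH(OCH3), CH2OCH2 → 4.

4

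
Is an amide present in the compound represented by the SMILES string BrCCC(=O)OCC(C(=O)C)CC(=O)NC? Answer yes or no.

halogen on an sp³ carbon → alkyl halide.
–C(=O)–O–C with C on the carbonyl side → ester.
pendant –COCH3: carbonyl C bonded to two carbons → ketone.
–C(=O)NHCH3: carbonyl C bonded to C and to N → amide (the N is not an amine).
The CONHCH3 segment supplies the amide: –C(=O)NHCH3: carbonyl C bonded to C and to N → amide (the N is not an amine).

yes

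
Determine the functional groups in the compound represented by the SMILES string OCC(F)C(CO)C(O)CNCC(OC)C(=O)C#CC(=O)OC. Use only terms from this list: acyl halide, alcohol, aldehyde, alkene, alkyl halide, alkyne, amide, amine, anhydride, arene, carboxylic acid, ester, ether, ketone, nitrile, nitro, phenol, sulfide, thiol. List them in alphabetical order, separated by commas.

alcohol, alkyl halide, alkyne, amine, ester, ether, ketone

Reading the structure from left to right:
  HOCH2: HO– on an sp³ carbon → alcohol.
  CH(F): halogen on an sp³ carbon → alkyl halide.
  CH(CH2OH): pendant –CH2OH on an sp³ backbone C → alcohol.
  CH(OH): –OH on an sp³ carbon → alcohol (secondary).
  CH2NHCH2: C–N–C with sp³ carbons and no adjacent C=O → amine (secondary).
  CH(OCH3): pendant –OCH3: C–O–C with sp³ C, no adjacent C=O → ether.
  CO: –C(=O)– with carbon on both sides → ketone.
  C≡C: C≡C triple bond → alkyne.
  COOCH3: –C(=O)OCH3: carbonyl C bonded to C and to –OCH3 → ester (not ketone + ether).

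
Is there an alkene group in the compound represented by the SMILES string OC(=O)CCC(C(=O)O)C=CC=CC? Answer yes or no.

–COOH: carbonyl C bonded to –OH and C → carboxylic acid (the –OH is not a separate alcohol).
pendant –COOH: carbonyl C bonded to C and –OH → carboxylic acid.
C=C double bond → alkene.
C=C double bond → alkene.
The CH=CH segment supplies the alkene: C=C double bond → alkene.

yes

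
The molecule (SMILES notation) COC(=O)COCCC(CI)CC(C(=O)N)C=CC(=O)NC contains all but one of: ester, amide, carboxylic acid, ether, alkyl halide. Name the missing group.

carboxylic acid

ether: present (CH2OCH2 — C–O–C with sp³ carbons on both sides and no adjacent C=O → ether).
amide: present (CH(CONH2) — pendant –CONH2: carbonyl C bonded to C and N → amide).
ester: present (CH3OOC — CH3O–C(=O)–: carbonyl C bonded to C and to –OCH3 → ester (not ketone + ether)).
alkyl halide: present (CH(CH2I) — pendant –CH2X: halogen on sp³ carbon → alkyl halide).
carboxylic acid: absent. In CH3OOC, the acyl oxygen is bonded to carbon (–O–C), not to H, so this is an ester. In each of CH(CONH2) and CONHCH3, the carbonyl is bonded to nitrogen, not to –OH; that is an amide.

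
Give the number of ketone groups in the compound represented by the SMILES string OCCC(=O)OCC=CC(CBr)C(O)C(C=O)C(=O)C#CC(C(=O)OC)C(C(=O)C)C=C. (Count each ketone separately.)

HO– on an sp³ carbon → alcohol.
–C(=O)–O–C with C on the carbonyl side → ester.
C=C double bond → alkene.
pendant –CH2X: halogen on sp³ carbon → alkyl halide.
–OH on an sp³ carbon → alcohol (secondary).
pendant –CHO: carbonyl C bonded to C and H → aldehyde.
–C(=O)– with carbon on both sides → ketone.
C≡C triple bond → alkyne.
pendant –COOCH3: carbonyl C bonded to C and –OCH3 → ester.
pendant –COCH3: carbonyl C bonded to two carbons → ketone.
C=C double bond → alkene.
Ketone appears at: CO, CH(COCH3) → 2.

2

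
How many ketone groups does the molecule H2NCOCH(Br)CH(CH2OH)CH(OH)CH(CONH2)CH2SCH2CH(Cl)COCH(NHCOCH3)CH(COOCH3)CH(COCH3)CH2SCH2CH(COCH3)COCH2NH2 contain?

4

–C(=O)NH2: carbonyl C bonded to C and to N → amide (the N is not a separate amine).
halogen on an sp³ carbon → alkyl halide.
pendant –CH2OH on an sp³ backbone C → alcohol.
–OH on an sp³ carbon → alcohol (secondary).
pendant –CONH2: carbonyl C bonded to C and N → amide.
C–S–C linkage → sulfide (thioether).
halogen on an sp³ carbon → alkyl halide.
–C(=O)– with carbon on both sides → ketone.
pendant –NHC(=O)CH3: N bonded to a carbonyl → amide (not amine).
pendant –COOCH3: carbonyl C bonded to C and –OCH3 → ester.
pendant –COCH3: carbonyl C bonded to two carbons → ketone.
C–S–C linkage → sulfide (thioether).
pendant –COCH3: carbonyl C bonded to two carbons → ketone.
–C(=O)– with carbon on both sides → ketone.
–NH2 on an sp³ carbon with no adjacent C=O → amine.
Ketone appears at: CO, CH(COCH3), CH(COCH3), CO → 4.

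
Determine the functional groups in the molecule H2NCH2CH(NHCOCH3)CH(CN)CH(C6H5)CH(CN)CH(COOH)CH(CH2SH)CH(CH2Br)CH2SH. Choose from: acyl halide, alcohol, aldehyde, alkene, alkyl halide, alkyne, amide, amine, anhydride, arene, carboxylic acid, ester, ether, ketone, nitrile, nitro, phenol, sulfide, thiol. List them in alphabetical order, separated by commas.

Working along the chain:
  H2NCH2: –NH2 on an sp³ carbon with no adjacent C=O → amine.
  CH(NHCOCH3): pendant –NHC(=O)CH3: N bonded to a carbonyl → amide (not amine).
  CH(CN): pendant –C≡N: nitrile.
  CH(C6H5): pendant –C6H5: benzene ring → arene.
  CH(CN): pendant –C≡N: nitrile.
  CH(COOH): pendant –COOH: carbonyl C bonded to C and –OH → carboxylic acid.
  CH(CH2SH): pendant –CH2SH → thiol.
  CH(CH2Br): pendant –CH2X: halogen on sp³ carbon → alkyl halide.
  CH2SH: –SH on an sp³ carbon → thiol.

alkyl halide, amide, amine, arene, carboxylic acid, nitrile, thiol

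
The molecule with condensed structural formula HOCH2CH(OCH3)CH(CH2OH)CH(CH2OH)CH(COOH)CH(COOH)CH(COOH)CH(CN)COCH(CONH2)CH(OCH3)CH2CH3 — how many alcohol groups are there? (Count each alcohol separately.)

3

Taking each segment in turn:
  HOCH2: HO– on an sp³ carbon → alcohol.
  CH(OCH3): pendant –OCH3: C–O–C with sp³ C, no adjacent C=O → ether.
  CH(CH2OH): pendant –CH2OH on an sp³ backbone C → alcohol.
  CH(CH2OH): pendant –CH2OH on an sp³ backbone C → alcohol.
  CH(COOH): pendant –COOH: carbonyl C bonded to C and –OH → carboxylic acid.
  CH(COOH): pendant –COOH: carbonyl C bonded to C and –OH → carboxylic acid.
  CH(COOH): pendant –COOH: carbonyl C bonded to C and –OH → carboxylic acid.
  CH(CN): pendant –C≡N: nitrile.
  CO: –C(=O)– with carbon on both sides → ketone.
  CH(CONH2): pendant –CONH2: carbonyl C bonded to C and N → amide.
  CH(OCH3): pendant –OCH3: C–O–C with sp³ C, no adjacent C=O → ether.
Alcohol appears at: HOCH2, CH(CH2OH), CH(CH2OH) → 3.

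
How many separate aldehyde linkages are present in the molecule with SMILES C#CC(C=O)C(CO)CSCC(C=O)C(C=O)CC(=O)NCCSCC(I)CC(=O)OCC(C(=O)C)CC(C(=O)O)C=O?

4

Taking each segment in turn:
  HC≡C: C≡C triple bond → alkyne.
  CH(CHO): pendant –CHO: carbonyl C bonded to C and H → aldehyde.
  CH(CH2OH): pendant –CH2OH on an sp³ backbone C → alcohol.
  CH2SCH2: C–S–C linkage → sulfide (thioether).
  CH(CHO): pendant –CHO: carbonyl C bonded to C and H → aldehyde.
  CH(CHO): pendant –CHO: carbonyl C bonded to C and H → aldehyde.
  CH2CONHCH2: –C(=O)–N– linkage → amide (the N is not an amine).
  CH2SCH2: C–S–C linkage → sulfide (thioether).
  CH(I): halogen on an sp³ carbon → alkyl halide.
  CH2COOCH2: –C(=O)–O–C with C on the carbonyl side → ester.
  CH(COCH3): pendant –COCH3: carbonyl C bonded to two carbons → ketone.
  CH(COOH): pendant –COOH: carbonyl C bonded to C and –OH → carboxylic acid.
  CHO: terminal –CHO: carbonyl C bonded to H and C → aldehyde.
Aldehyde appears at: CH(CHO), CH(CHO), CH(CHO), CHO → 4.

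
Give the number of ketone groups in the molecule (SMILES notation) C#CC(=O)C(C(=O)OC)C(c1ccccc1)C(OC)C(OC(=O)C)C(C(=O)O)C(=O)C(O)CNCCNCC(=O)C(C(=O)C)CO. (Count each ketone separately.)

C≡C triple bond → alkyne.
–C(=O)– with carbon on both sides → ketone.
pendant –COOCH3: carbonyl C bonded to C and –OCH3 → ester.
pendant –C6H5: benzene ring → arene.
pendant –OCH3: C–O–C with sp³ C, no adjacent C=O → ether.
pendant –OC(=O)CH3: an acyloxy group → ester.
pendant –COOH: carbonyl C bonded to C and –OH → carboxylic acid.
–C(=O)– with carbon on both sides → ketone.
–OH on an sp³ carbon → alcohol (secondary).
C–N–C with sp³ carbons and no adjacent C=O → amine (secondary).
C–N–C with sp³ carbons and no adjacent C=O → amine (secondary).
–C(=O)– with carbon on both sides → ketone.
pendant –COCH3: carbonyl C bonded to two carbons → ketone.
–OH on an sp³ carbon → alcohol.
Ketone appears at: CO, CO, CO, CH(COCH3) → 4.

4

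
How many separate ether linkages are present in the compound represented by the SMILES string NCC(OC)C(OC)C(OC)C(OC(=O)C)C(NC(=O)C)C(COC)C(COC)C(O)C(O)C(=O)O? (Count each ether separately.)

–NH2 on an sp³ carbon with no adjacent C=O → amine.
pendant –OCH3: C–O–C with sp³ C, no adjacent C=O → ether.
pendant –OCH3: C–O–C with sp³ C, no adjacent C=O → ether.
pendant –OCH3: C–O–C with sp³ C, no adjacent C=O → ether.
pendant –OC(=O)CH3: an acyloxy group → ester.
pendant –NHC(=O)CH3: N bonded to a carbonyl → amide (not amine).
pendant –CH2OCH3: C–O–C linkage → ether.
pendant –CH2OCH3: C–O–C linkage → ether.
–OH on an sp³ carbon → alcohol (secondary).
–OH on an sp³ carbon → alcohol (secondary).
–COOH: carbonyl C bonded to –OH and C → carboxylic acid (the –OH is not a separate alcohol).
Ether appears at: CH(OCH3), CH(OCH3), CH(OCH3), CH(CH2OCH3), CH(CH2OCH3) → 5.

5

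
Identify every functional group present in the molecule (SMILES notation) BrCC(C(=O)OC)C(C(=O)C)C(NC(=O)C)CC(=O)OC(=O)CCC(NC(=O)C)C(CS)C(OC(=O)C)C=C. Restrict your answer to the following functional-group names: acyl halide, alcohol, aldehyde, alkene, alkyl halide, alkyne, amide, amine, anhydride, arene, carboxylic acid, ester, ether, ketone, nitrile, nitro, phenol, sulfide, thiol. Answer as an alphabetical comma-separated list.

halogen on an sp³ carbon → alkyl halide.
pendant –COOCH3: carbonyl C bonded to C and –OCH3 → ester.
pendant –COCH3: carbonyl C bonded to two carbons → ketone.
pendant –NHC(=O)CH3: N bonded to a carbonyl → amide (not amine).
two acyl groups sharing one oxygen, –C(=O)–O–C(=O)– → anhydride.
pendant –NHC(=O)CH3: N bonded to a carbonyl → amide (not amine).
pendant –CH2SH → thiol.
pendant –OC(=O)CH3: an acyloxy group → ester.
C=C double bond → alkene.

alkene, alkyl halide, amide, anhydride, ester, ketone, thiol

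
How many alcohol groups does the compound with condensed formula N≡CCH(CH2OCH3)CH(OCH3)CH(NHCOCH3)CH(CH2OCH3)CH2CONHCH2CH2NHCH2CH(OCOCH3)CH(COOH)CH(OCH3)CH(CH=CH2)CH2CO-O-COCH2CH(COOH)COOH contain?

Reading the structure from left to right:
  N≡C: N≡C–: carbon triple-bonded to nitrogen → nitrile.
  CH(CH2OCH3): pendant –CH2OCH3: C–O–C linkage → ether.
  CH(OCH3): pendant –OCH3: C–O–C with sp³ C, no adjacent C=O → ether.
  CH(NHCOCH3): pendant –NHC(=O)CH3: N bonded to a carbonyl → amide (not amine).
  CH(CH2OCH3): pendant –CH2OCH3: C–O–C linkage → ether.
  CH2CONHCH2: –C(=O)–N– linkage → amide (the N is not an amine).
  CH2NHCH2: C–N–C with sp³ carbons and no adjacent C=O → amine (secondary).
  CH(OCOCH3): pendant –OC(=O)CH3: an acyloxy group → ester.
  CH(COOH): pendant –COOH: carbonyl C bonded to C and –OH → carboxylic acid.
  CH(OCH3): pendant –OCH3: C–O–C with sp³ C, no adjacent C=O → ether.
  CH(CH=CH2): pendant –CH=CH2: C=C double bond → alkene.
  CH2CO-O-COCH2: two acyl groups sharing one oxygen, –C(=O)–O–C(=O)– → anhydride.
  CH(COOH): pendant –COOH: carbonyl C bonded to C and –OH → carboxylic acid.
  COOH: –COOH: carbonyl C bonded to –OH and C → carboxylic acid (the –OH is not a separate alcohol).
No segment is a alcohol: CH(CH2OCH3) is ether, not alcohol; CH(OCH3) is ether, not alcohol; CH(CH2OCH3) is ether, not alcohol. → 0.

0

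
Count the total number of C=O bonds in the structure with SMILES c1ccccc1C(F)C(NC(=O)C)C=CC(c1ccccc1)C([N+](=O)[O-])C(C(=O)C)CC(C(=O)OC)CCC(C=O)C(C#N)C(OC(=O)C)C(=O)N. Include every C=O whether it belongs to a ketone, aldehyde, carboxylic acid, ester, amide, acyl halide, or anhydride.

6

CH(NHCOCH3): amide, 1 C=O (running total 1).
CH(COCH3): ketone, 1 C=O (running total 2).
CH(COOCH3): ester, 1 C=O (running total 3).
CH(CHO): aldehyde, 1 C=O (running total 4).
CH(OCOCH3): ester, 1 C=O (running total 5).
CONH2: amide, 1 C=O (running total 6).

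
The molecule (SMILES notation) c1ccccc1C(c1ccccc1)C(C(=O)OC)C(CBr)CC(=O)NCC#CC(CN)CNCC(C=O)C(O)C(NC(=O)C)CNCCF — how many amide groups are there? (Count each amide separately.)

Reading the structure from left to right:
  C6H5: C6H5– phenyl ring → arene.
  CH(C6H5): pendant –C6H5: benzene ring → arene.
  CH(COOCH3): pendant –COOCH3: carbonyl C bonded to C and –OCH3 → ester.
  CH(CH2Br): pendant –CH2X: halogen on sp³ carbon → alkyl halide.
  CH2CONHCH2: –C(=O)–N– linkage → amide (the N is not an amine).
  C≡C: C≡C triple bond → alkyne.
  CH(CH2NH2): pendant –CH2NH2: N on sp³ C, no adjacent C=O → amine.
  CH2NHCH2: C–N–C with sp³ carbons and no adjacent C=O → amine (secondary).
  CH(CHO): pendant –CHO: carbonyl C bonded to C and H → aldehyde.
  CH(OH): –OH on an sp³ carbon → alcohol (secondary).
  CH(NHCOCH3): pendant –NHC(=O)CH3: N bonded to a carbonyl → amide (not amine).
  CH2NHCH2: C–N–C with sp³ carbons and no adjacent C=O → amine (secondary).
  CH2F: halogen on an sp³ carbon → alkyl halide.
Amide appears at: CH2CONHCH2, CH(NHCOCH3) → 2.

2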